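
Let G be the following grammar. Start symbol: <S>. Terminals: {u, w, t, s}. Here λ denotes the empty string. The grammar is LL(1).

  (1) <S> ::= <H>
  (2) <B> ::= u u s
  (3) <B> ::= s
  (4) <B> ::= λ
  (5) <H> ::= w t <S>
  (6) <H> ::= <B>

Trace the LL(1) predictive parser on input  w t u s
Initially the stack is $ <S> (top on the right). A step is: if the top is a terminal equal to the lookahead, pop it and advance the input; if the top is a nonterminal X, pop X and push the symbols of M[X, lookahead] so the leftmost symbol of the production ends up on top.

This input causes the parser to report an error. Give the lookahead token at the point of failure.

s

step 1: stack=$ <S>  input=w t u s $  — expand <S> ::= <H>
step 2: stack=$ <H>  input=w t u s $  — expand <H> ::= w t <S>
step 3: stack=$ <S> t w  input=w t u s $  — match w
step 4: stack=$ <S> t  input=t u s $  — match t
step 5: stack=$ <S>  input=u s $  — expand <S> ::= <H>
step 6: stack=$ <H>  input=u s $  — expand <H> ::= <B>
step 7: stack=$ <B>  input=u s $  — expand <B> ::= u u s
step 8: stack=$ s u u  input=u s $  — match u
step 9: stack=$ s u  input=s $  — error: top is terminal u but lookahead is s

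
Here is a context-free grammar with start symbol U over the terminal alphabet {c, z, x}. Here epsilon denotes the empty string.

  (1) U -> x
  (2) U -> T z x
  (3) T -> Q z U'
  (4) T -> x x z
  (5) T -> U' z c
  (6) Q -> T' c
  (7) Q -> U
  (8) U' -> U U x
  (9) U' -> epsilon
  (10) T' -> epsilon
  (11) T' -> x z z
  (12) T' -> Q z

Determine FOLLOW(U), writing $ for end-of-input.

{$, c, x, z}

FIRST(U) = {c, x, z}  (via T z x)
FIRST(U') = {epsilon, c, x, z}  (via U U x)
FIRST(T) = {c, x, z}  (via Q z U', U' z c)
FIRST(Q) = {c, x, z}  (via T' c, U)
FIRST(T') = {epsilon, c, x, z}  (via Q z)
FOLLOW(U) includes $ since U is the start symbol.
FOLLOW(T): in U->T z x, T is followed by z x with FIRST {z}. Thus FOLLOW(T) = {z}.
FOLLOW(Q): in T->Q z U', Q is followed by z U' with FIRST {z}; in T'->Q z, Q is followed by z with FIRST {z}. Thus FOLLOW(Q) = {z}.
FOLLOW(U): in Q->U, the suffix after U is empty, so FOLLOW(U) ⊇ FOLLOW(Q) = {z}; in U'->U U x (occurrence 1), U is followed by U x with FIRST {c, x, z}; in U'->U U x (occurrence 2), U is followed by x with FIRST {x}. Thus FOLLOW(U) = {$, c, x, z}.
FOLLOW(U'): in T->Q z U', the suffix after U' is empty, so FOLLOW(U') ⊇ FOLLOW(T) = {z}; in T->U' z c, U' is followed by z c with FIRST {z}. Thus FOLLOW(U') = {z}.
FOLLOW(T'): in Q->T' c, T' is followed by c with FIRST {c}. Thus FOLLOW(T') = {c}.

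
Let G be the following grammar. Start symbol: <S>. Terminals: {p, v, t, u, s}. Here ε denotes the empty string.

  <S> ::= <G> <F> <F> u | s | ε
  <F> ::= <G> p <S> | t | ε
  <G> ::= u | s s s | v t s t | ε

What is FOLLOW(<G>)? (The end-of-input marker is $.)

FIRST(<G>): from <G>::=u we get {u}; from <G>::=s s s we get {s}; from <G>::=v t s t we get {v}; from <G>::=ε we get {ε}. So FIRST(<G>) = {ε, s, u, v}.
FIRST(<F>): from <F>::=<G> p <S> we get {p, s, u, v}; from <F>::=t we get {t}; from <F>::=ε we get {ε}. So FIRST(<F>) = {ε, p, s, t, u, v}.
FIRST(<S>): from <S>::=<G> <F> <F> u we get {p, s, t, u, v}; from <S>::=s we get {s}; from <S>::=ε we get {ε}. So FIRST(<S>) = {ε, p, s, t, u, v}.
FOLLOW(<S>) includes $ since <S> is the start symbol.
FOLLOW(<F>): in <S>::=<G> <F> <F> u (occurrence 1), <F> is followed by <F> u with FIRST {p, s, t, u, v}; in <S>::=<G> <F> <F> u (occurrence 2), <F> is followed by u with FIRST {u}. Thus FOLLOW(<F>) = {p, s, t, u, v}.
FOLLOW(<S>): in <F>::=<G> p <S>, the suffix after <S> is empty, so FOLLOW(<S>) ⊇ FOLLOW(<F>) = {p, s, t, u, v}. Thus FOLLOW(<S>) = {$, p, s, t, u, v}.
FOLLOW(<G>): in <S>::=<G> <F> <F> u, <G> is followed by <F> <F> u with FIRST {p, s, t, u, v}; in <F>::=<G> p <S>, <G> is followed by p <S> with FIRST {p}. Thus FOLLOW(<G>) = {p, s, t, u, v}.

{p, s, t, u, v}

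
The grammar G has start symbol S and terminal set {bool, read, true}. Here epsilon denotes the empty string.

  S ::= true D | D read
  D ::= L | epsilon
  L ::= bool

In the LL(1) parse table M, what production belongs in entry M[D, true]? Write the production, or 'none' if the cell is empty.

none

FIRST(L) = {bool}
FIRST(D) = {epsilon, bool}  (via L)
FIRST(S) = {bool, read, true}  (via D read)
FOLLOW(S) includes $ since S is the start symbol.
FOLLOW(S): S appears on no right-hand side. Thus FOLLOW(S) = {$}.
FOLLOW(D): in S::=true D, the suffix after D is empty, so FOLLOW(D) ⊇ FOLLOW(S) = {$}; in S::=D read, D is followed by read with FIRST {read}. Thus FOLLOW(D) = {$, read}.
For D ::= L: FIRST(L) = {bool}, so it goes in M[D, t] for t ∈ {bool}.
For D ::= epsilon: FIRST(epsilon) = {epsilon}, so it goes in M[D, t] for t ∈ {}; since epsilon ∈ FIRST, also for every t ∈ FOLLOW(D) = {$, read}.
None of these place a production in M[D, true].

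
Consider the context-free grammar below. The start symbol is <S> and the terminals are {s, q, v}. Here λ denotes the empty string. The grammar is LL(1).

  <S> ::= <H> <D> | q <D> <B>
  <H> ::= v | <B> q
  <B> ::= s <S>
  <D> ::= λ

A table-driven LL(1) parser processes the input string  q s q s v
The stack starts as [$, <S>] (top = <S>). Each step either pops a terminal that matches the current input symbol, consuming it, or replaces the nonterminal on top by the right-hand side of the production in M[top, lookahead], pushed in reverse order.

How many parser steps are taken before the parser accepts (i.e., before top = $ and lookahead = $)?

14

      Stack        Input        Action
   1  $ <S>        q s q s v $  expand <S> ::= q <D> <B>
   2  $ <B> <D> q  q s q s v $  match q
   3  $ <B> <D>    s q s v $    expand <D> ::= λ
   4  $ <B>        s q s v $    expand <B> ::= s <S>
   5  $ <S> s      s q s v $    match s
   6  $ <S>        q s v $      expand <S> ::= q <D> <B>
   7  $ <B> <D> q  q s v $      match q
   8  $ <B> <D>    s v $        expand <D> ::= λ
   9  $ <B>        s v $        expand <B> ::= s <S>
  10  $ <S> s      s v $        match s
  11  $ <S>        v $          expand <S> ::= <H> <D>
  12  $ <D> <H>    v $          expand <H> ::= v
  13  $ <D> v      v $          match v
  14  $ <D>        $            expand <D> ::= λ
Accept reached after 14 steps.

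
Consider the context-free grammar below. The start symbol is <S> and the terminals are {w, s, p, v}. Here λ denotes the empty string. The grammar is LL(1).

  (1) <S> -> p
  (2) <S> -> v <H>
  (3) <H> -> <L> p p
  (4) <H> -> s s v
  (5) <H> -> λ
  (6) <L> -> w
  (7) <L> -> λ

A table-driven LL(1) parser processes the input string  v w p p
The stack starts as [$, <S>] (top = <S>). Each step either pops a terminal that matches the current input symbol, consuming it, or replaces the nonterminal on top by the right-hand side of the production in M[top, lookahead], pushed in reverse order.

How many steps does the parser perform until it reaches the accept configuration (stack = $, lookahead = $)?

step 1: stack=$ <S>  input=v w p p $  — expand <S> -> v <H>
step 2: stack=$ <H> v  input=v w p p $  — match v
step 3: stack=$ <H>  input=w p p $  — expand <H> -> <L> p p
step 4: stack=$ p p <L>  input=w p p $  — expand <L> -> w
step 5: stack=$ p p w  input=w p p $  — match w
step 6: stack=$ p p  input=p p $  — match p
step 7: stack=$ p  input=p $  — match p
Accept reached after 7 steps.

7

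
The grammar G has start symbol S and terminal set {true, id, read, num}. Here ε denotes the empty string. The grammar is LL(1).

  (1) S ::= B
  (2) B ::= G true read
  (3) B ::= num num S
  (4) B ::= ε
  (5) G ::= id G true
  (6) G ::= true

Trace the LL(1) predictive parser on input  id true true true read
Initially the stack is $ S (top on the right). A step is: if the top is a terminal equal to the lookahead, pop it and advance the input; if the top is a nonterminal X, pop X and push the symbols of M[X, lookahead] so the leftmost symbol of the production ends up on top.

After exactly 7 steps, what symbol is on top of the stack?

true

     Stack                  Input                     Action
  1  $ S                    id true true true read $  expand S ::= B
  2  $ B                    id true true true read $  expand B ::= G true read
  3  $ read true G          id true true true read $  expand G ::= id G true
  4  $ read true true G id  id true true true read $  match id
  5  $ read true true G     true true true read $     expand G ::= true
  6  $ read true true true  true true true read $     match true
  7  $ read true true       true true read $          match true
Stack after step 7: $ read true (top = true).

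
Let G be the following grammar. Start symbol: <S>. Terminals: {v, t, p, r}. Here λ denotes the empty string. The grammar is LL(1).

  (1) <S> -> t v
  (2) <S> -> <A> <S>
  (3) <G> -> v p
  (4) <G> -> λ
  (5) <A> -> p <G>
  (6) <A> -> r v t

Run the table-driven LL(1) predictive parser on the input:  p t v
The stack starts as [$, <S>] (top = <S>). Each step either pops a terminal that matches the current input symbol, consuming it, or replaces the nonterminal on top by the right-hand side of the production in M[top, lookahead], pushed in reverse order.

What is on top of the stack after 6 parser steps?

v

     Stack        Input    Action
  1  $ <S>        p t v $  expand <S> -> <A> <S>
  2  $ <S> <A>    p t v $  expand <A> -> p <G>
  3  $ <S> <G> p  p t v $  match p
  4  $ <S> <G>    t v $    expand <G> -> λ
  5  $ <S>        t v $    expand <S> -> t v
  6  $ v t        t v $    match t
Stack after step 6: $ v (top = v).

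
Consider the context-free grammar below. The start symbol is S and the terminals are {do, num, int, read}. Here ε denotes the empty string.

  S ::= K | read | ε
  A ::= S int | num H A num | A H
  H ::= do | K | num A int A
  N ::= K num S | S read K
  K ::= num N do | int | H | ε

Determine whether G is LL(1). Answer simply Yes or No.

FIRST(S) = {ε, do, int, num, read}
FIRST(A) = {do, int, num, read}
FIRST(H) = {ε, do, int, num}
FIRST(N) = {do, int, num, read}
FIRST(K) = {ε, do, int, num}
FOLLOW(S) = {$, do, int, read}
FOLLOW(A) = {$, do, int, num, read}
FOLLOW(H) = {$, do, int, num, read}
FOLLOW(N) = {do}
FOLLOW(K) = {$, do, int, num, read}
Cell M[A, do] receives both A ::= S int and A ::= A H — the grammar is not LL(1).

No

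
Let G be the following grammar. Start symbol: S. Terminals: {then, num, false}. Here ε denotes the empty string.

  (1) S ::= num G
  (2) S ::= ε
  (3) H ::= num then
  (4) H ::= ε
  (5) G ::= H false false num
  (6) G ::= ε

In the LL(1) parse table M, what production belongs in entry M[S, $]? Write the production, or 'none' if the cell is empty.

S ::= ε

FIRST(S): from S::=num G we get {num}; from S::=ε we get {ε}. So FIRST(S) = {ε, num}.
FIRST(H): from H::=num then we get {num}; from H::=ε we get {ε}. So FIRST(H) = {ε, num}.
FIRST(G): from G::=H false false num we get {false, num}; from G::=ε we get {ε}. So FIRST(G) = {ε, false, num}.
FOLLOW(S) includes $ since S is the start symbol.
FOLLOW(S): S appears on no right-hand side. Thus FOLLOW(S) = {$}.
For S ::= num G: FIRST(num G) = {num}, so it goes in M[S, t] for t ∈ {num}.
For S ::= ε: FIRST(ε) = {ε}, so it goes in M[S, t] for t ∈ {}; since ε ∈ FIRST, also for every t ∈ FOLLOW(S) = {$}.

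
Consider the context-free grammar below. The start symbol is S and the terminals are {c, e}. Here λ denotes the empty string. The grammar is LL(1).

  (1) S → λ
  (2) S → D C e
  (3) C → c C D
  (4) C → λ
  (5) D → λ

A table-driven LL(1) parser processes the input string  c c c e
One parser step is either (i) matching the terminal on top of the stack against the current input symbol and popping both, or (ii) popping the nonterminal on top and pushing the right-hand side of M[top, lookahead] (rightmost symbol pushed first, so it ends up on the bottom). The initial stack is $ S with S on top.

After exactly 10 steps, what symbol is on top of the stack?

D

step 1: stack=$ S  input=c c c e $  — expand S → D C e
step 2: stack=$ e C D  input=c c c e $  — expand D → λ
step 3: stack=$ e C  input=c c c e $  — expand C → c C D
step 4: stack=$ e D C c  input=c c c e $  — match c
step 5: stack=$ e D C  input=c c e $  — expand C → c C D
step 6: stack=$ e D D C c  input=c c e $  — match c
step 7: stack=$ e D D C  input=c e $  — expand C → c C D
step 8: stack=$ e D D D C c  input=c e $  — match c
step 9: stack=$ e D D D C  input=e $  — expand C → λ
step 10: stack=$ e D D D  input=e $  — expand D → λ
Stack after step 10: $ e D D (top = D).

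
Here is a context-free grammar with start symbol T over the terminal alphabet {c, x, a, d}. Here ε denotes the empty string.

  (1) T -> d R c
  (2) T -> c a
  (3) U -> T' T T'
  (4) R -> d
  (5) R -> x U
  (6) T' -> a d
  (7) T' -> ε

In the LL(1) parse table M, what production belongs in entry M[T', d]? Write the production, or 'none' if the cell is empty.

FIRST(T) = {c, d}
FIRST(R) = {d, x}
FIRST(T') = {ε, a}
FIRST(U) = {a, c, d}  (via T' T T')
FOLLOW(T) includes $ since T is the start symbol.
FOLLOW(U): in R->x U, the suffix after U is empty, so FOLLOW(U) ⊇ FOLLOW(R) = {c}. Thus FOLLOW(U) = {c}.
FOLLOW(T'): in U->T' T T' (occurrence 1), T' is followed by T T' with FIRST {c, d}; in U->T' T T' (occurrence 2), the suffix after T' is empty, so FOLLOW(T') ⊇ FOLLOW(U) = {c}. Thus FOLLOW(T') = {c, d}.
For T' -> a d: FIRST(a d) = {a}, so it goes in M[T', t] for t ∈ {a}.
For T' -> ε: FIRST(ε) = {ε}, so it goes in M[T', t] for t ∈ {}; since ε ∈ FIRST, also for every t ∈ FOLLOW(T') = {c, d}.

T' -> ε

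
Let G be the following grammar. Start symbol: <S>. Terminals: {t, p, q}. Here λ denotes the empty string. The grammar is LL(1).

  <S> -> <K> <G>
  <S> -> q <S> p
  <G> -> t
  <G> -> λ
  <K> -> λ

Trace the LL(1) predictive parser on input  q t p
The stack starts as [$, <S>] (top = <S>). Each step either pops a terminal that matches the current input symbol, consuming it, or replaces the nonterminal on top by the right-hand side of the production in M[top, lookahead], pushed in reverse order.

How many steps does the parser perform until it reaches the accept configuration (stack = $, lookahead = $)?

step 1: stack=$ <S>  input=q t p $  — expand <S> -> q <S> p
step 2: stack=$ p <S> q  input=q t p $  — match q
step 3: stack=$ p <S>  input=t p $  — expand <S> -> <K> <G>
step 4: stack=$ p <G> <K>  input=t p $  — expand <K> -> λ
step 5: stack=$ p <G>  input=t p $  — expand <G> -> t
step 6: stack=$ p t  input=t p $  — match t
step 7: stack=$ p  input=p $  — match p
Accept reached after 7 steps.

7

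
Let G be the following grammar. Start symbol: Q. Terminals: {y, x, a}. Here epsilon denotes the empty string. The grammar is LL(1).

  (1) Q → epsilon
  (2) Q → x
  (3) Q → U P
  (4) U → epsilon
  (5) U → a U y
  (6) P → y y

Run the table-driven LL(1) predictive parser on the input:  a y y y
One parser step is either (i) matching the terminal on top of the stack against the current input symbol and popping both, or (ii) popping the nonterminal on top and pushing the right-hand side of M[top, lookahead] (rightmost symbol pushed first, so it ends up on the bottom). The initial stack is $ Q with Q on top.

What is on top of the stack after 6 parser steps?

step 1: stack=$ Q  input=a y y y $  — expand Q → U P
step 2: stack=$ P U  input=a y y y $  — expand U → a U y
step 3: stack=$ P y U a  input=a y y y $  — match a
step 4: stack=$ P y U  input=y y y $  — expand U → epsilon
step 5: stack=$ P y  input=y y y $  — match y
step 6: stack=$ P  input=y y $  — expand P → y y
Stack after step 6: $ y y (top = y).

y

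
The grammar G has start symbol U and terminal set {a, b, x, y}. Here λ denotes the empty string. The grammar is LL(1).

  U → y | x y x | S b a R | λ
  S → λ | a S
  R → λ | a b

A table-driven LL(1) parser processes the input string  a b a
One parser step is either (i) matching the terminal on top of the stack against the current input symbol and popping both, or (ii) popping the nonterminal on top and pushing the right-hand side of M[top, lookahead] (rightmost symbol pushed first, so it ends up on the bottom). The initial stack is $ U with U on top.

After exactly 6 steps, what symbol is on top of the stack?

     Stack        Input    Action
  1  $ U          a b a $  expand U → S b a R
  2  $ R a b S    a b a $  expand S → a S
  3  $ R a b S a  a b a $  match a
  4  $ R a b S    b a $    expand S → λ
  5  $ R a b      b a $    match b
  6  $ R a        a $      match a
Stack after step 6: $ R (top = R).

R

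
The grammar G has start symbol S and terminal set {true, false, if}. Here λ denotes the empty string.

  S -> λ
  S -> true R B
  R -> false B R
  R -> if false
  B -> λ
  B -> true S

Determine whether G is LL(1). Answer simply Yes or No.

Yes

FIRST(S) = {λ, true}
FIRST(R) = {false, if}
FIRST(B) = {λ, true}
FOLLOW(S) = {$, false, if}
FOLLOW(R) = {$, false, if, true}
FOLLOW(B) = {$, false, if}
Each cell of M receives at most one production.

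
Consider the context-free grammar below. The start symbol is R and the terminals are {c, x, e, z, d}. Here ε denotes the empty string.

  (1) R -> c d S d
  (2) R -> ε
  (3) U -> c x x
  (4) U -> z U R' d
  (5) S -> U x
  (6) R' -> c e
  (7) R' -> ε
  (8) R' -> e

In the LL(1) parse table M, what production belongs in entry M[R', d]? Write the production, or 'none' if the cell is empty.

R' -> ε

FIRST(R) = {ε, c}
FIRST(U) = {c, z}
FIRST(R') = {ε, c, e}
FIRST(S) = {c, z}  (via U x)
FOLLOW(R) includes $ since R is the start symbol.
FOLLOW(R'): in U->z U R' d, R' is followed by d with FIRST {d}. Thus FOLLOW(R') = {d}.
For R' -> c e: FIRST(c e) = {c}, so it goes in M[R', t] for t ∈ {c}.
For R' -> ε: FIRST(ε) = {ε}, so it goes in M[R', t] for t ∈ {}; since ε ∈ FIRST, also for every t ∈ FOLLOW(R') = {d}.
For R' -> e: FIRST(e) = {e}, so it goes in M[R', t] for t ∈ {e}.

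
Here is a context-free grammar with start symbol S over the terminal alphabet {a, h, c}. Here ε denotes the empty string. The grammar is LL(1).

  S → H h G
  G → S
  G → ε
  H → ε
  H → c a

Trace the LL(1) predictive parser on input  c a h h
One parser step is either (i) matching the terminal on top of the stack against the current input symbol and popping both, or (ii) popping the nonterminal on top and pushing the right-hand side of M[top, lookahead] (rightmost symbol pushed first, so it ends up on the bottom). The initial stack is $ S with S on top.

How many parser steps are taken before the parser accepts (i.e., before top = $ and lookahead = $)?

10

step 1: stack=$ S  input=c a h h $  — expand S → H h G
step 2: stack=$ G h H  input=c a h h $  — expand H → c a
step 3: stack=$ G h a c  input=c a h h $  — match c
step 4: stack=$ G h a  input=a h h $  — match a
step 5: stack=$ G h  input=h h $  — match h
step 6: stack=$ G  input=h $  — expand G → S
step 7: stack=$ S  input=h $  — expand S → H h G
step 8: stack=$ G h H  input=h $  — expand H → ε
step 9: stack=$ G h  input=h $  — match h
step 10: stack=$ G  input=$  — expand G → ε
Accept reached after 10 steps.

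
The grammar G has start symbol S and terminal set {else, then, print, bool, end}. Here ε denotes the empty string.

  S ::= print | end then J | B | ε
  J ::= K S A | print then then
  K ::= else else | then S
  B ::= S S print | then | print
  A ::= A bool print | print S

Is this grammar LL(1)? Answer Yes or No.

No

FIRST(S) = {ε, end, print, then}
FIRST(J) = {else, print, then}
FIRST(K) = {else, then}
FIRST(B) = {end, print, then}
FIRST(A) = {print}
FOLLOW(S) = {$, bool, end, print, then}
FOLLOW(J) = {$, bool, end, print, then}
FOLLOW(K) = {end, print, then}
FOLLOW(B) = {$, bool, end, print, then}
FOLLOW(A) = {$, bool, end, print, then}
Cell M[A, print] receives both A ::= A bool print and A ::= print S — the grammar is not LL(1).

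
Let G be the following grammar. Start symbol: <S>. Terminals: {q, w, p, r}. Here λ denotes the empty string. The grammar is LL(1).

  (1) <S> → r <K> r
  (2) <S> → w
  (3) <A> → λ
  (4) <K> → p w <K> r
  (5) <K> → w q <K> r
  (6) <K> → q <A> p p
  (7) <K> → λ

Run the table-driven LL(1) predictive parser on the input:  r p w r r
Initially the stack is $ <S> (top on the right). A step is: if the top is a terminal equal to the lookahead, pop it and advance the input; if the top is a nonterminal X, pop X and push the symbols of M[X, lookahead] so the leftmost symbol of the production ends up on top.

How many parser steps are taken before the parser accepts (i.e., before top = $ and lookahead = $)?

8

     Stack          Input        Action
  1  $ <S>          r p w r r $  expand <S> → r <K> r
  2  $ r <K> r      r p w r r $  match r
  3  $ r <K>        p w r r $    expand <K> → p w <K> r
  4  $ r r <K> w p  p w r r $    match p
  5  $ r r <K> w    w r r $      match w
  6  $ r r <K>      r r $        expand <K> → λ
  7  $ r r          r r $        match r
  8  $ r            r $          match r
Accept reached after 8 steps.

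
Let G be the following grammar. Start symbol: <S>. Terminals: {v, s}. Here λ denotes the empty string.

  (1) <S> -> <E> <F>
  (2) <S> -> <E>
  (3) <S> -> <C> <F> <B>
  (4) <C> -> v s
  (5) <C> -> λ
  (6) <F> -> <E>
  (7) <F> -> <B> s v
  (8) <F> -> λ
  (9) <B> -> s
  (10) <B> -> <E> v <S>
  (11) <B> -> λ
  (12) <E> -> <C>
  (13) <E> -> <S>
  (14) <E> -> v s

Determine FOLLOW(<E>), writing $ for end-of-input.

FIRST(<C>) = {λ, v}
FIRST(<S>) = {λ, s, v}  (via <E> <F>, <E>, <C> <F> <B>)
FIRST(<E>) = {λ, s, v}  (via <C>, <S>)
FIRST(<B>) = {λ, s, v}  (via <E> v <S>)
FIRST(<F>) = {λ, s, v}  (via <E>, <B> s v)
FOLLOW(<S>) includes $ since <S> is the start symbol.
FOLLOW(<S>): in <B>-><E> v <S>, the suffix after <S> is empty, so FOLLOW(<S>) ⊇ FOLLOW(<B>) = {$, s, v}; in <E>-><S>, the suffix after <S> is empty, so FOLLOW(<S>) ⊇ FOLLOW(<E>) = {$, s, v}. Thus FOLLOW(<S>) = {$, s, v}.
FOLLOW(<F>): in <S>-><E> <F>, the suffix after <F> is empty, so FOLLOW(<F>) ⊇ FOLLOW(<S>) = {$, s, v}; in <S>-><C> <F> <B>, <F> is followed by <B> with FIRST {λ, s, v}; in <S>-><C> <F> <B>, the suffix after <F> is nullable, so FOLLOW(<F>) ⊇ FOLLOW(<S>) = {$, s, v}. Thus FOLLOW(<F>) = {$, s, v}.
FOLLOW(<B>): in <S>-><C> <F> <B>, the suffix after <B> is empty, so FOLLOW(<B>) ⊇ FOLLOW(<S>) = {$, s, v}; in <F>-><B> s v, <B> is followed by s v with FIRST {s}. Thus FOLLOW(<B>) = {$, s, v}.
FOLLOW(<E>): in <S>-><E> <F>, <E> is followed by <F> with FIRST {λ, s, v}; in <S>-><E> <F>, the suffix after <E> is nullable, so FOLLOW(<E>) ⊇ FOLLOW(<S>) = {$, s, v}; in <S>-><E>, the suffix after <E> is empty, so FOLLOW(<E>) ⊇ FOLLOW(<S>) = {$, s, v}; in <F>-><E>, the suffix after <E> is empty, so FOLLOW(<E>) ⊇ FOLLOW(<F>) = {$, s, v}; in <B>-><E> v <S>, <E> is followed by v <S> with FIRST {v}. Thus FOLLOW(<E>) = {$, s, v}.
FOLLOW(<C>): in <S>-><C> <F> <B>, <C> is followed by <F> <B> with FIRST {λ, s, v}; in <S>-><C> <F> <B>, the suffix after <C> is nullable, so FOLLOW(<C>) ⊇ FOLLOW(<S>) = {$, s, v}; in <E>-><C>, the suffix after <C> is empty, so FOLLOW(<C>) ⊇ FOLLOW(<E>) = {$, s, v}. Thus FOLLOW(<C>) = {$, s, v}.

{$, s, v}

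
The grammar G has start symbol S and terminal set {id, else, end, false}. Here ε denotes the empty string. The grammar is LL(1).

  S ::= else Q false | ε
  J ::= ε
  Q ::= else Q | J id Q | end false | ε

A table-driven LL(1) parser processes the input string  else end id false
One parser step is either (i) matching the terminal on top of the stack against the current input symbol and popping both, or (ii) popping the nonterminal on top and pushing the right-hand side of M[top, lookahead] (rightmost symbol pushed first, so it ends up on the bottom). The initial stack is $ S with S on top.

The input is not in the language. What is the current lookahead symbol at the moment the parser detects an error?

step 1: stack=$ S  input=else end id false $  — expand S ::= else Q false
step 2: stack=$ false Q else  input=else end id false $  — match else
step 3: stack=$ false Q  input=end id false $  — expand Q ::= end false
step 4: stack=$ false false end  input=end id false $  — match end
step 5: stack=$ false false  input=id false $  — error: top is terminal false but lookahead is id

id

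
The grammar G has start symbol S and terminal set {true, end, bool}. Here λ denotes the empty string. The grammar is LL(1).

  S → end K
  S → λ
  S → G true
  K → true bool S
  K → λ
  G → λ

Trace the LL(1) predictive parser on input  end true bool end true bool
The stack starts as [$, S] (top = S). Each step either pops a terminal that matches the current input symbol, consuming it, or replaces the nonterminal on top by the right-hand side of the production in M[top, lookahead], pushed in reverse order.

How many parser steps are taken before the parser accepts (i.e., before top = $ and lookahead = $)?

      Stack          Input                          Action
   1  $ S            end true bool end true bool $  expand S → end K
   2  $ K end        end true bool end true bool $  match end
   3  $ K            true bool end true bool $      expand K → true bool S
   4  $ S bool true  true bool end true bool $      match true
   5  $ S bool       bool end true bool $           match bool
   6  $ S            end true bool $                expand S → end K
   7  $ K end        end true bool $                match end
   8  $ K            true bool $                    expand K → true bool S
   9  $ S bool true  true bool $                    match true
  10  $ S bool       bool $                         match bool
  11  $ S            $                              expand S → λ
Accept reached after 11 steps.

11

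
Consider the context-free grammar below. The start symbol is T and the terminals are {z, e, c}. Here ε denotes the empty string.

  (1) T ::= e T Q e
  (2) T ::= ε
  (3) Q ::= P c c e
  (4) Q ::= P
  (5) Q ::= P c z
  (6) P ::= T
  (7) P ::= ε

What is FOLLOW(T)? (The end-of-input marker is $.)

FIRST(T) = {ε, e}
FIRST(P) = {ε, e}  (via T)
FIRST(Q) = {ε, c, e}  (via P c c e, P, P c z)
FOLLOW(T) includes $ since T is the start symbol.
FOLLOW(Q): in T::=e T Q e, Q is followed by e with FIRST {e}. Thus FOLLOW(Q) = {e}.
FOLLOW(P): in Q::=P c c e, P is followed by c c e with FIRST {c}; in Q::=P, the suffix after P is empty, so FOLLOW(P) ⊇ FOLLOW(Q) = {e}; in Q::=P c z, P is followed by c z with FIRST {c}. Thus FOLLOW(P) = {c, e}.
FOLLOW(T): in T::=e T Q e, T is followed by Q e with FIRST {c, e}; in P::=T, the suffix after T is empty, so FOLLOW(T) ⊇ FOLLOW(P) = {c, e}. Thus FOLLOW(T) = {$, c, e}.

{$, c, e}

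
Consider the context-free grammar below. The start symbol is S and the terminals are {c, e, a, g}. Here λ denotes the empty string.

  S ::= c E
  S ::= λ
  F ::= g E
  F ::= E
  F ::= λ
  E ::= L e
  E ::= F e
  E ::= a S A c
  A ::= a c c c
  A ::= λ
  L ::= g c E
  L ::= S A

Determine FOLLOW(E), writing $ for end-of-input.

FIRST(S): from S::=c E we get {c}; from S::=λ we get {λ}. So FIRST(S) = {λ, c}.
FIRST(A): from A::=a c c c we get {a}; from A::=λ we get {λ}. So FIRST(A) = {λ, a}.
FIRST(L): from L::=g c E we get {g}; from L::=S A we get {λ, a, c}. So FIRST(L) = {λ, a, c, g}.
FIRST(F): from F::=g E we get {g}; from F::=E we get {a, c, e, g}; from F::=λ we get {λ}. So FIRST(F) = {λ, a, c, e, g}.
FIRST(E): from E::=L e we get {a, c, e, g}; from E::=F e we get {a, c, e, g}; from E::=a S A c we get {a}. So FIRST(E) = {a, c, e, g}.
FOLLOW(S) includes $ since S is the start symbol.
FOLLOW(F): in E::=F e, F is followed by e with FIRST {e}. Thus FOLLOW(F) = {e}.
FOLLOW(L): in E::=L e, L is followed by e with FIRST {e}. Thus FOLLOW(L) = {e}.
FOLLOW(S): in E::=a S A c, S is followed by A c with FIRST {a, c}; in L::=S A, S is followed by A with FIRST {λ, a}; in L::=S A, the suffix after S is nullable, so FOLLOW(S) ⊇ FOLLOW(L) = {e}. Thus FOLLOW(S) = {$, a, c, e}.
FOLLOW(E): in S::=c E, the suffix after E is empty, so FOLLOW(E) ⊇ FOLLOW(S) = {$, a, c, e}; in F::=g E, the suffix after E is empty, so FOLLOW(E) ⊇ FOLLOW(F) = {e}; in F::=E, the suffix after E is empty, so FOLLOW(E) ⊇ FOLLOW(F) = {e}; in L::=g c E, the suffix after E is empty, so FOLLOW(E) ⊇ FOLLOW(L) = {e}. Thus FOLLOW(E) = {$, a, c, e}.
FOLLOW(A): in E::=a S A c, A is followed by c with FIRST {c}; in L::=S A, the suffix after A is empty, so FOLLOW(A) ⊇ FOLLOW(L) = {e}. Thus FOLLOW(A) = {c, e}.

{$, a, c, e}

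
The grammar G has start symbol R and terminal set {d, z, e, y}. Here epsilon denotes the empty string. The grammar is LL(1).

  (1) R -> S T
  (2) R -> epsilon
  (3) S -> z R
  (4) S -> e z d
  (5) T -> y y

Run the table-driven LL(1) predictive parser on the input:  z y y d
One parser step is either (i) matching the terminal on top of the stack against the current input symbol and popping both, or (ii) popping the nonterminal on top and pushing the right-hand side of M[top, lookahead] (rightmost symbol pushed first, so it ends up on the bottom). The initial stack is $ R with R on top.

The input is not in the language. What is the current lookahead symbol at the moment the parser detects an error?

d

step 1: stack=$ R  input=z y y d $  — expand R -> S T
step 2: stack=$ T S  input=z y y d $  — expand S -> z R
step 3: stack=$ T R z  input=z y y d $  — match z
step 4: stack=$ T R  input=y y d $  — expand R -> epsilon
step 5: stack=$ T  input=y y d $  — expand T -> y y
step 6: stack=$ y y  input=y y d $  — match y
step 7: stack=$ y  input=y d $  — match y
step 8: stack=$  input=d $  — error: stack empty but input remains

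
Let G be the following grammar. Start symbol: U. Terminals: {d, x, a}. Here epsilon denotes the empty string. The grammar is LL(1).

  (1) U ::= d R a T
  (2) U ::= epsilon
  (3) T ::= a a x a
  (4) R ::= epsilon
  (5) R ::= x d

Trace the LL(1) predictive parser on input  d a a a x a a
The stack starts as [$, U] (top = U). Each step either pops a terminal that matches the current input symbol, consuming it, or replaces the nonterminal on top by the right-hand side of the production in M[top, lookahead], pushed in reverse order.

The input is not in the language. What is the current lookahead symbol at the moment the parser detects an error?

a

step 1: stack=$ U  input=d a a a x a a $  — expand U ::= d R a T
step 2: stack=$ T a R d  input=d a a a x a a $  — match d
step 3: stack=$ T a R  input=a a a x a a $  — expand R ::= epsilon
step 4: stack=$ T a  input=a a a x a a $  — match a
step 5: stack=$ T  input=a a x a a $  — expand T ::= a a x a
step 6: stack=$ a x a a  input=a a x a a $  — match a
step 7: stack=$ a x a  input=a x a a $  — match a
step 8: stack=$ a x  input=x a a $  — match x
step 9: stack=$ a  input=a a $  — match a
step 10: stack=$  input=a $  — error: stack empty but input remains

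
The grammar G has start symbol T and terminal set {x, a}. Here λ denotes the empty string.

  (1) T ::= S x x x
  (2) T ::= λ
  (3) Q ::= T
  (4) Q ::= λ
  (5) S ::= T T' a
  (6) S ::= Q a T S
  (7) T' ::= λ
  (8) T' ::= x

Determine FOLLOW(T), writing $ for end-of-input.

FIRST(T'): from T'::=λ we get {λ}; from T'::=x we get {x}. So FIRST(T') = {λ, x}.
FIRST(T): from T::=S x x x we get {a, x}; from T::=λ we get {λ}. So FIRST(T) = {λ, a, x}.
FIRST(Q): from Q::=T we get {λ, a, x}; from Q::=λ we get {λ}. So FIRST(Q) = {λ, a, x}.
FIRST(S): from S::=T T' a we get {a, x}; from S::=Q a T S we get {a, x}. So FIRST(S) = {a, x}.
FOLLOW(T) includes $ since T is the start symbol.
FOLLOW(Q): in S::=Q a T S, Q is followed by a T S with FIRST {a}. Thus FOLLOW(Q) = {a}.
FOLLOW(T): in Q::=T, the suffix after T is empty, so FOLLOW(T) ⊇ FOLLOW(Q) = {a}; in S::=T T' a, T is followed by T' a with FIRST {a, x}; in S::=Q a T S, T is followed by S with FIRST {a, x}. Thus FOLLOW(T) = {$, a, x}.
FOLLOW(S): in T::=S x x x, S is followed by x x x with FIRST {x}; in S::=Q a T S, the suffix after S is empty (adds nothing new). Thus FOLLOW(S) = {x}.
FOLLOW(T'): in S::=T T' a, T' is followed by a with FIRST {a}. Thus FOLLOW(T') = {a}.

{$, a, x}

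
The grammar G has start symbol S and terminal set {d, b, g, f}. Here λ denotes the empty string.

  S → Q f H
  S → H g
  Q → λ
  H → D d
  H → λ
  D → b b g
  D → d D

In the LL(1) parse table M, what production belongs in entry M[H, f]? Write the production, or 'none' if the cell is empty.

FIRST(Q): from Q→λ we get {λ}. So FIRST(Q) = {λ}.
FIRST(D): from D→b b g we get {b}; from D→d D we get {d}. So FIRST(D) = {b, d}.
FIRST(H): from H→D d we get {b, d}; from H→λ we get {λ}. So FIRST(H) = {λ, b, d}.
FIRST(S): from S→Q f H we get {f}; from S→H g we get {b, d, g}. So FIRST(S) = {b, d, f, g}.
FOLLOW(S) includes $ since S is the start symbol.
FOLLOW(S): S appears on no right-hand side. Thus FOLLOW(S) = {$}.
FOLLOW(H): in S→Q f H, the suffix after H is empty, so FOLLOW(H) ⊇ FOLLOW(S) = {$}; in S→H g, H is followed by g with FIRST {g}. Thus FOLLOW(H) = {$, g}.
For H → D d: FIRST(D d) = {b, d}, so it goes in M[H, t] for t ∈ {b, d}.
For H → λ: FIRST(λ) = {λ}, so it goes in M[H, t] for t ∈ {}; since λ ∈ FIRST, also for every t ∈ FOLLOW(H) = {$, g}.
None of these place a production in M[H, f].

none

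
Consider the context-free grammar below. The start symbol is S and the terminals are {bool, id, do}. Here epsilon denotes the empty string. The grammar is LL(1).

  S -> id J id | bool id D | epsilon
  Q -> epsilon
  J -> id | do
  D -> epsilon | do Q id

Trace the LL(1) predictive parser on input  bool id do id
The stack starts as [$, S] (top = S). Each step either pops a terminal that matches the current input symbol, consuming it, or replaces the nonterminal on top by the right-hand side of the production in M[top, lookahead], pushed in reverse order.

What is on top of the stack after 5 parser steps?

Q

     Stack        Input            Action
  1  $ S          bool id do id $  expand S -> bool id D
  2  $ D id bool  bool id do id $  match bool
  3  $ D id       id do id $       match id
  4  $ D          do id $          expand D -> do Q id
  5  $ id Q do    do id $          match do
Stack after step 5: $ id Q (top = Q).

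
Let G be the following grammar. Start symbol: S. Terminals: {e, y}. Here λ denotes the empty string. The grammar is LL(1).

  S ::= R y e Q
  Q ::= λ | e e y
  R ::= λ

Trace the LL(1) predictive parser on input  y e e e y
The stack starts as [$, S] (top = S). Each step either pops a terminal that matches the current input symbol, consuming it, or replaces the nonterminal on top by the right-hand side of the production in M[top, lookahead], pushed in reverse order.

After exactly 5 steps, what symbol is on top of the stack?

step 1: stack=$ S  input=y e e e y $  — expand S ::= R y e Q
step 2: stack=$ Q e y R  input=y e e e y $  — expand R ::= λ
step 3: stack=$ Q e y  input=y e e e y $  — match y
step 4: stack=$ Q e  input=e e e y $  — match e
step 5: stack=$ Q  input=e e y $  — expand Q ::= e e y
Stack after step 5: $ y e e (top = e).

e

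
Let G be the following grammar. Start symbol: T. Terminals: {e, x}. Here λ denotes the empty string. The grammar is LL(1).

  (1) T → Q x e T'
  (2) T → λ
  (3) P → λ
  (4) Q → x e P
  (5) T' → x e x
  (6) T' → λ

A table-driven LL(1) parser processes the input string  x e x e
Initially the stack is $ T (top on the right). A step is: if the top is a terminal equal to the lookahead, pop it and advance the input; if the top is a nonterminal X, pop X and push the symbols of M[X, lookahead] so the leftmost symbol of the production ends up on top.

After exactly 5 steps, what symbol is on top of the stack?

x

step 1: stack=$ T  input=x e x e $  — expand T → Q x e T'
step 2: stack=$ T' e x Q  input=x e x e $  — expand Q → x e P
step 3: stack=$ T' e x P e x  input=x e x e $  — match x
step 4: stack=$ T' e x P e  input=e x e $  — match e
step 5: stack=$ T' e x P  input=x e $  — expand P → λ
Stack after step 5: $ T' e x (top = x).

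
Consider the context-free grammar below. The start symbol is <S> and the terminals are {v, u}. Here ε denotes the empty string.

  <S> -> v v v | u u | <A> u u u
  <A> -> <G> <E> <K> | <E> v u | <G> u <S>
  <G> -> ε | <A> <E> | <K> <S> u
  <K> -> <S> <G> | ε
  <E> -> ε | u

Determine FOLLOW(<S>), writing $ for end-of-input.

{$, u, v}

FIRST(<E>): from <E>->ε we get {ε}; from <E>->u we get {u}. So FIRST(<E>) = {ε, u}.
FIRST(<S>): from <S>->v v v we get {v}; from <S>->u u we get {u}; from <S>-><A> u u u we get {u, v}. So FIRST(<S>) = {u, v}.
FIRST(<K>): from <K>-><S> <G> we get {u, v}; from <K>->ε we get {ε}. So FIRST(<K>) = {ε, u, v}.
FIRST(<A>): from <A>-><G> <E> <K> we get {ε, u, v}; from <A>-><E> v u we get {u, v}; from <A>-><G> u <S> we get {u, v}. So FIRST(<A>) = {ε, u, v}.
FIRST(<G>): from <G>->ε we get {ε}; from <G>-><A> <E> we get {ε, u, v}; from <G>-><K> <S> u we get {u, v}. So FIRST(<G>) = {ε, u, v}.
FOLLOW(<S>) includes $ since <S> is the start symbol.
FOLLOW(<S>): in <A>-><G> u <S>, the suffix after <S> is empty, so FOLLOW(<S>) ⊇ FOLLOW(<A>) = {u, v}; in <G>-><K> <S> u, <S> is followed by u with FIRST {u}; in <K>-><S> <G>, <S> is followed by <G> with FIRST {ε, u, v}; in <K>-><S> <G>, the suffix after <S> is nullable, so FOLLOW(<S>) ⊇ FOLLOW(<K>) = {u, v}. Thus FOLLOW(<S>) = {$, u, v}.
FOLLOW(<A>): in <S>-><A> u u u, <A> is followed by u u u with FIRST {u}; in <G>-><A> <E>, <A> is followed by <E> with FIRST {ε, u}; in <G>-><A> <E>, the suffix after <A> is nullable, so FOLLOW(<A>) ⊇ FOLLOW(<G>) = {u, v}. Thus FOLLOW(<A>) = {u, v}.
FOLLOW(<K>): in <A>-><G> <E> <K>, the suffix after <K> is empty, so FOLLOW(<K>) ⊇ FOLLOW(<A>) = {u, v}; in <G>-><K> <S> u, <K> is followed by <S> u with FIRST {u, v}. Thus FOLLOW(<K>) = {u, v}.
FOLLOW(<G>): in <A>-><G> <E> <K>, <G> is followed by <E> <K> with FIRST {ε, u, v}; in <A>-><G> <E> <K>, the suffix after <G> is nullable, so FOLLOW(<G>) ⊇ FOLLOW(<A>) = {u, v}; in <A>-><G> u <S>, <G> is followed by u <S> with FIRST {u}; in <K>-><S> <G>, the suffix after <G> is empty, so FOLLOW(<G>) ⊇ FOLLOW(<K>) = {u, v}. Thus FOLLOW(<G>) = {u, v}.
FOLLOW(<E>): in <A>-><G> <E> <K>, <E> is followed by <K> with FIRST {ε, u, v}; in <A>-><G> <E> <K>, the suffix after <E> is nullable, so FOLLOW(<E>) ⊇ FOLLOW(<A>) = {u, v}; in <A>-><E> v u, <E> is followed by v u with FIRST {v}; in <G>-><A> <E>, the suffix after <E> is empty, so FOLLOW(<E>) ⊇ FOLLOW(<G>) = {u, v}. Thus FOLLOW(<E>) = {u, v}.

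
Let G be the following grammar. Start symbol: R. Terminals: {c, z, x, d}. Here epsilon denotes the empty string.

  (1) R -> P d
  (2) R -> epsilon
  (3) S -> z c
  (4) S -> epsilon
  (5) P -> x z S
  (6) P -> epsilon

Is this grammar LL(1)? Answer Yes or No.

Yes

FIRST(R) = {epsilon, d, x}
FIRST(S) = {epsilon, z}
FIRST(P) = {epsilon, x}
FOLLOW(R) = {$}
FOLLOW(S) = {d}
FOLLOW(P) = {d}
Each cell of M receives at most one production.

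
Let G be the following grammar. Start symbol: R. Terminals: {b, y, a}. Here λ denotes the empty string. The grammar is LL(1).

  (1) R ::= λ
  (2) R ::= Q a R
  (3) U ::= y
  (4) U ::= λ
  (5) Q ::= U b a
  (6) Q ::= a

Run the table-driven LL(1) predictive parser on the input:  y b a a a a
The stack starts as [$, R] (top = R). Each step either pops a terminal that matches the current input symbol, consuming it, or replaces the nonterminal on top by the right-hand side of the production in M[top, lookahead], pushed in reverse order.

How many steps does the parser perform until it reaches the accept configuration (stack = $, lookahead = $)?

      Stack        Input          Action
   1  $ R          y b a a a a $  expand R ::= Q a R
   2  $ R a Q      y b a a a a $  expand Q ::= U b a
   3  $ R a a b U  y b a a a a $  expand U ::= y
   4  $ R a a b y  y b a a a a $  match y
   5  $ R a a b    b a a a a $    match b
   6  $ R a a      a a a a $      match a
   7  $ R a        a a a $        match a
   8  $ R          a a $          expand R ::= Q a R
   9  $ R a Q      a a $          expand Q ::= a
  10  $ R a a      a a $          match a
  11  $ R a        a $            match a
  12  $ R          $              expand R ::= λ
Accept reached after 12 steps.

12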